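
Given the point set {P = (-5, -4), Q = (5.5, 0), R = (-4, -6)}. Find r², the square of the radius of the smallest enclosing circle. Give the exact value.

Side lengths²: PQ² = 126.25, PR² = 5, QR² = 126.25.
Since QR² = 126.25 < 126.25 + 5 = 131.25, the triangle is acute, so the smallest enclosing circle is the circumcircle.
Circumcentre = (0.45, -2.525), r² = 31.878125.

31.878125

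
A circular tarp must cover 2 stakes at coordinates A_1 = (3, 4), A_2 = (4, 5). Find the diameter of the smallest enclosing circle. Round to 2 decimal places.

The smallest circle enclosing two points has them as diameter endpoints.
Centre = midpoint = (3.5, 4.5); r² = |A_1A_2|²/4 = 2/4 = 0.5.
Diameter = 2r = 2√(0.5) ≈ 1.41.

1.41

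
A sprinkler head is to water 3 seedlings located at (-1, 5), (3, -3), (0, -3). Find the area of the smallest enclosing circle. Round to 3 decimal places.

Call the three points A, B, C in the order given.
Side lengths²: AB² = 80, AC² = 65, BC² = 9.
Since AB² = 80 ≥ 65 + 9 = 74, the angle opposite AB is not acute, so the smallest enclosing circle has AB as diameter.
Centre = midpoint of AB = (1, 1), r² = 80/4 = 20.
Area = π·r² = π·20 ≈ 62.832.

62.832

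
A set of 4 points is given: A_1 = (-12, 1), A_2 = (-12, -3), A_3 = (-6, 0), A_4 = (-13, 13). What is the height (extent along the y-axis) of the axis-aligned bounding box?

16

max y = 13, min y = -3, so height = 16.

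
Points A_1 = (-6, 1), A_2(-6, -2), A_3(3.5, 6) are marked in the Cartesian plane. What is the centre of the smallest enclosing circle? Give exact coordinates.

(-1.25, 2)

Side lengths²: A_1A_2² = 9, A_1A_3² = 115.25, A_2A_3² = 154.25.
Since A_2A_3² = 154.25 ≥ 115.25 + 9 = 124.25, the angle opposite A_2A_3 is not acute, so the smallest enclosing circle has A_2A_3 as diameter.
Centre = midpoint of A_2A_3 = (-1.25, 2), r² = 154.25/4 = 38.5625.
Centre = (-1.25, 2).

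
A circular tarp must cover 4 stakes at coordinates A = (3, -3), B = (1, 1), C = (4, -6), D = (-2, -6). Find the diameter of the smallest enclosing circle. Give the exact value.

58/7

The minimum enclosing circle is determined by three boundary points: B, C, D.
Their circumcentre is (1, -22/7) with r² = 841/49.
The farthest remaining point A is at distance² 197/49 ≤ 841/49.
Diameter = 2r = 2√(841/49) = 58/7.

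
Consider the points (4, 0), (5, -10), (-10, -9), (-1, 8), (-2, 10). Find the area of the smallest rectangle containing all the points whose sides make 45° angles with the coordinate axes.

364.5

In coordinates u = x + y, v = x − y the rectangle is axis-aligned; the map (x,y)→(u,v) scales areas by 2.
u-values: 4, -5, -19, 7, 8; range = 8 − (-19) = 27.
v-values: 4, 15, -1, -9, -12; range = 15 − (-12) = 27.
Area = (27 × 27) / 2 = 364.5.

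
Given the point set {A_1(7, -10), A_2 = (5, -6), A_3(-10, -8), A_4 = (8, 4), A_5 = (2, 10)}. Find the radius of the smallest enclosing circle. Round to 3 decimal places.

A smallest enclosing disk is always determined by at most three of the input points on its boundary.
The minimum enclosing circle is determined by three boundary points: A_1, A_3, A_5.
Their circumcentre is (-13/22, -14/11) with r² = 64753/484.
The farthest remaining point A_4 is at distance² 49177/484 ≤ 64753/484.
r = √(64753/484) ≈ 11.567.

11.567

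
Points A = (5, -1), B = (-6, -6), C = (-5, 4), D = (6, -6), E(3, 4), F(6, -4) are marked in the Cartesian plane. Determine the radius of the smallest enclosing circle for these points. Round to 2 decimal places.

7.47

The minimum enclosing circle is determined by three boundary points: B, C, D.
Their circumcentre is (0, -1.55) with r² = 55.8025.
The farthest remaining point F is at distance² 42.0025 ≤ 55.8025.
r = √(55.8025) ≈ 7.47.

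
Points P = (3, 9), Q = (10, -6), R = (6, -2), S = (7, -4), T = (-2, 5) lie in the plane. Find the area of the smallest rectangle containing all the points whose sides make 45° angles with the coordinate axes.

103.5

In coordinates u = x + y, v = x − y the rectangle is axis-aligned; the map (x,y)→(u,v) scales areas by 2.
u-values: 12, 4, 4, 3, 3; range = 12 − 3 = 9.
v-values: -6, 16, 8, 11, -7; range = 16 − (-7) = 23.
Area = (9 × 23) / 2 = 103.5.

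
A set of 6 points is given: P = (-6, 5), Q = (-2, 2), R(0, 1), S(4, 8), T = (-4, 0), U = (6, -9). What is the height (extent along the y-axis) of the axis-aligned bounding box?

17

max y = 8, min y = -9, so height = 17.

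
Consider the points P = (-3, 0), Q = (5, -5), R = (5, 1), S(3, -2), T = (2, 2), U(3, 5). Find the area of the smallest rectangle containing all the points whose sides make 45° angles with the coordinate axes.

In coordinates u = x + y, v = x − y the rectangle is axis-aligned; the map (x,y)→(u,v) scales areas by 2.
u-values: -3, 0, 6, 1, 4, 8; range = 8 − (-3) = 11.
v-values: -3, 10, 4, 5, 0, -2; range = 10 − (-3) = 13.
Area = (11 × 13) / 2 = 71.5.

71.5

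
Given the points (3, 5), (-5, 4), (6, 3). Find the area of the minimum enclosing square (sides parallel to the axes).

121

The bounding box has width 11 and height 2.
An axis-aligned square enclosing the set must have side ≥ max(width, height).
So the minimum side is max(11, 2) = 11.
Area = 11² = 121.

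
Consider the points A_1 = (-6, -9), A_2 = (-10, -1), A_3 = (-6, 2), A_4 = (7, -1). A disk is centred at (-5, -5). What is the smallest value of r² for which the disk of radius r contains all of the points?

160

The required radius is the distance from (-5, -5) to the farthest point.
Squared distances: 17, 41, 50, 160.
Maximum is 160, attained at A_4.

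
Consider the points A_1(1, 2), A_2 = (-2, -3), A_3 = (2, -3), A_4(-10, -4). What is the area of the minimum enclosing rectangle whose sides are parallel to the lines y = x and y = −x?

93.5

In coordinates u = x + y, v = x − y the rectangle is axis-aligned; the map (x,y)→(u,v) scales areas by 2.
u-values: 3, -5, -1, -14; range = 3 − (-14) = 17.
v-values: -1, 1, 5, -6; range = 5 − (-6) = 11.
Area = (17 × 11) / 2 = 93.5.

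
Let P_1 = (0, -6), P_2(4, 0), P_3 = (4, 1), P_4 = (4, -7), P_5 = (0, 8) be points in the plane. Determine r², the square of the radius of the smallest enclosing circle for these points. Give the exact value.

60.25

A smallest enclosing disk is always determined by at most three of the input points on its boundary.
The farthest pair is P_4–P_5 with squared distance 241. The circle on this segment as diameter has centre (2, 0.5) and r² = 241/4 = 60.25.
Check P_1: distance² to centre = 46.25 ≤ 60.25, so it lies inside.
All remaining points lie in this disk, and no smaller disk contains both endpoints, so this is the minimum enclosing circle.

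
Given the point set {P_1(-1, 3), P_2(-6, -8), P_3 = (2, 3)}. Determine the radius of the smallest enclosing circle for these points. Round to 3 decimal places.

6.801

Side lengths²: P_1P_2² = 146, P_1P_3² = 9, P_2P_3² = 185.
Since P_2P_3² = 185 ≥ 146 + 9 = 155, the angle opposite P_2P_3 is not acute, so the smallest enclosing circle has P_2P_3 as diameter.
Centre = midpoint of P_2P_3 = (-2, -2.5), r² = 185/4 = 46.25.
r = √(46.25) ≈ 6.801.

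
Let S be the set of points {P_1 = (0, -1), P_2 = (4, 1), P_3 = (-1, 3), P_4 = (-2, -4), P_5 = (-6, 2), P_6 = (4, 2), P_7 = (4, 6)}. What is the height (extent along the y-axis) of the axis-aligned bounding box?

10

max y = 6, min y = -4, so height = 10.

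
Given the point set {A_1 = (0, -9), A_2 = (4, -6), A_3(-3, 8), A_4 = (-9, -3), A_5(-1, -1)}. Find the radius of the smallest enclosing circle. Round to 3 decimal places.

8.631

By Welzl's lemma the MEC is supported by two points (diametrically opposite) or three points (on a circumcircle).
The farthest pair is A_1–A_3 with squared distance 298. The circle on this segment as diameter has centre (-1.5, -0.5) and r² = 298/4 = 74.5.
Check A_2: distance² to centre = 60.5 ≤ 74.5, so it lies inside.
All remaining points lie in this disk, and no smaller disk contains both endpoints, so this is the minimum enclosing circle.
r = √(74.5) ≈ 8.631.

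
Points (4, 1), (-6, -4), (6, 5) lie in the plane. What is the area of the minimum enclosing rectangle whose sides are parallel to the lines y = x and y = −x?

52.5

In coordinates u = x + y, v = x − y the rectangle is axis-aligned; the map (x,y)→(u,v) scales areas by 2.
u-values: 5, -10, 11; range = 11 − (-10) = 21.
v-values: 3, -2, 1; range = 3 − (-2) = 5.
Area = (21 × 5) / 2 = 52.5.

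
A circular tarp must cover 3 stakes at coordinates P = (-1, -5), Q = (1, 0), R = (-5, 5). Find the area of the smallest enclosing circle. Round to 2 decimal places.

91.11

Side lengths²: PQ² = 29, PR² = 116, QR² = 61.
Since PR² = 116 ≥ 61 + 29 = 90, the angle opposite PR is not acute, so the smallest enclosing circle has PR as diameter.
Centre = midpoint of PR = (-3, 0), r² = 116/4 = 29.
Area = π·r² = π·29 ≈ 91.11.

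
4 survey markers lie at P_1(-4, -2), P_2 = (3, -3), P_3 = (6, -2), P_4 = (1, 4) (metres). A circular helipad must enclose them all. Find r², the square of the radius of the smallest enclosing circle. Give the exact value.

3721/144

A smallest enclosing disk is always determined by at most three of the input points on its boundary.
The minimum enclosing circle is determined by three boundary points: P_1, P_3, P_4.
Their circumcentre is (1, -13/12) with r² = 3721/144.
The farthest remaining point P_2 is at distance² 1105/144 ≤ 3721/144.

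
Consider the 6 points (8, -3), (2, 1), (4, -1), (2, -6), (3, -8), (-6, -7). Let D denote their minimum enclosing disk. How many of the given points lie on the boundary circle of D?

2

The farthest pair is (8, -3)–(-6, -7) with squared distance 212. The circle on this segment as diameter has centre (1, -5) and r² = 212/4 = 53.
Check (2, 1): distance² to centre = 37 ≤ 53, so it lies inside.
All remaining points lie in this disk, and no smaller disk contains both endpoints, so this is the minimum enclosing circle.
The points at distance exactly r from the centre are (8, -3), (-6, -7) — 2 points.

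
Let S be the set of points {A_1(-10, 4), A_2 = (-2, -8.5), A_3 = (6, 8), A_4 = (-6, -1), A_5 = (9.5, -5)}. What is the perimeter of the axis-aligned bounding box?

72

Width = max x − min x = 9.5 − (-10) = 19.5.
Height = max y − min y = 8 − (-8.5) = 16.5.
Perimeter = 2(19.5 + 16.5) = 72.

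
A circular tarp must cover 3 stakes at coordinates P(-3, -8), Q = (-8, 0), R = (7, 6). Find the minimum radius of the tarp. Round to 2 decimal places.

Side lengths²: PQ² = 89, PR² = 296, QR² = 261.
Since PR² = 296 < 261 + 89 = 350, the triangle is acute, so the smallest enclosing circle is the circumcircle.
Circumcentre = (0.74, -0.1), r² = 76.3976.
r = √(76.3976) ≈ 8.74.

8.74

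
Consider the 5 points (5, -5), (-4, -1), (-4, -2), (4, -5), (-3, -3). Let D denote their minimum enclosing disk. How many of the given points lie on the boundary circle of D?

2

By Welzl's lemma the MEC is supported by two points (diametrically opposite) or three points (on a circumcircle).
The farthest pair is (5, -5)–(-4, -1) with squared distance 97. The circle on this segment as diameter has centre (0.5, -3) and r² = 97/4 = 24.25.
Check (-4, -2): distance² to centre = 21.25 ≤ 24.25, so it lies inside.
All remaining points lie in this disk, and no smaller disk contains both endpoints, so this is the minimum enclosing circle.
The points at distance exactly r from the centre are (5, -5), (-4, -1) — 2 points.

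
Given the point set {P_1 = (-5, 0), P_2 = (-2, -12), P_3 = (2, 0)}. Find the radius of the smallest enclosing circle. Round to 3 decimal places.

Side lengths²: P_1P_2² = 153, P_1P_3² = 49, P_2P_3² = 160.
Since P_2P_3² = 160 < 153 + 49 = 202, the triangle is acute, so the smallest enclosing circle is the circumcircle.
Circumcentre = (-1.5, -5.5), r² = 42.5.
r = √(42.5) ≈ 6.519.

6.519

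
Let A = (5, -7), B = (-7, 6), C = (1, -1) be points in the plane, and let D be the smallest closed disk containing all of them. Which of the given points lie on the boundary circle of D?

A, B

Side lengths²: AB² = 313, AC² = 52, BC² = 113.
Since AB² = 313 ≥ 113 + 52 = 165, the angle opposite AB is not acute, so the smallest enclosing circle has AB as diameter.
Centre = midpoint of AB = (-1, -0.5), r² = 313/4 = 78.25.
The points at distance exactly r from the centre are A, B — 2 points.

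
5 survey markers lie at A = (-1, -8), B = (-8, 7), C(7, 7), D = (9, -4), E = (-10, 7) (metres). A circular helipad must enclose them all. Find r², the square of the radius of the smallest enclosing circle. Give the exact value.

120.5

The minimum enclosing circle of a finite set is fixed by two of the points (as a diameter) or three (as a circumcircle).
The farthest pair is D–E with squared distance 482. The circle on this segment as diameter has centre (-0.5, 1.5) and r² = 482/4 = 120.5.
Check A: distance² to centre = 90.5 ≤ 120.5, so it lies inside.
All remaining points lie in this disk, and no smaller disk contains both endpoints, so this is the minimum enclosing circle.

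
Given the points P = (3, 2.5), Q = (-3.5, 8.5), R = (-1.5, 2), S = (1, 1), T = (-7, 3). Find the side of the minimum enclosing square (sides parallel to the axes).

The bounding box has width 10 and height 7.5.
An axis-aligned square enclosing the set must have side ≥ max(width, height).
So the minimum side is max(10, 7.5) = 10.

10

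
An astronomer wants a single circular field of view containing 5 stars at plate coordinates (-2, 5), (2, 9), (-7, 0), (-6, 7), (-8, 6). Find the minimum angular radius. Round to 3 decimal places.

6.364

A smallest enclosing disk is always determined by at most three of the input points on its boundary.
The farthest pair is (2, 9)–(-7, 0) with squared distance 162. The circle on this segment as diameter has centre (-2.5, 4.5) and r² = 162/4 = 40.5.
Check (-2, 5): distance² to centre = 0.5 ≤ 40.5, so it lies inside.
All remaining points lie in this disk, and no smaller disk contains both endpoints, so this is the minimum enclosing circle.
r = √(40.5) ≈ 6.364.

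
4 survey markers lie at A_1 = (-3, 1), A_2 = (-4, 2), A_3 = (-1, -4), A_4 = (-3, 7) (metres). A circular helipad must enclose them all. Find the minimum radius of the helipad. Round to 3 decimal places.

The farthest pair is A_3–A_4 with squared distance 125. The circle on this segment as diameter has centre (-2, 1.5) and r² = 125/4 = 31.25.
Check A_1: distance² to centre = 1.25 ≤ 31.25, so it lies inside.
All remaining points lie in this disk, and no smaller disk contains both endpoints, so this is the minimum enclosing circle.
r = √(31.25) ≈ 5.590.

5.590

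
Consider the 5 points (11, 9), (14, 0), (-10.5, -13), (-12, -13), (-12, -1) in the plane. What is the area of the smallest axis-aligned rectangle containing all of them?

572

x ranges over [-12, 14], width 26.
y ranges over [-13, 9], height 22.
Area = 26 × 22 = 572.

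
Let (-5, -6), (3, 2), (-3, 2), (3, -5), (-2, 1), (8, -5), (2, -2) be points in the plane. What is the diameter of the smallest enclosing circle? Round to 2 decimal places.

13.74

A smallest enclosing disk is always determined by at most three of the input points on its boundary.
The minimum enclosing circle is determined by three boundary points: (-5, -6), (-3, 2), (8, -5).
Their circumcentre is (4/3, -10/3) with r² = 425/9.
The farthest remaining point (3, 2) is at distance² 281/9 ≤ 425/9.
Diameter = 2r = 2√(425/9) ≈ 13.74.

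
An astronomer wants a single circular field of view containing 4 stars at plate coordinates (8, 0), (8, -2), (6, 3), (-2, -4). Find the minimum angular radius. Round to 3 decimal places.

A smallest enclosing disk is always determined by at most three of the input points on its boundary.
The minimum enclosing circle is determined by three boundary points: (8, 0), (6, 3), (-2, -4).
Their circumcentre is (52/19, -51/38) with r² = 42601/1444.
The farthest remaining point (8, -2) is at distance² 40625/1444 ≤ 42601/1444.
r = √(42601/1444) ≈ 5.432.

5.432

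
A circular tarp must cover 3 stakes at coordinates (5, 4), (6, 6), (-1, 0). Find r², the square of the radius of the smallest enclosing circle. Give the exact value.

Call the three points A, B, C in the order given.
Side lengths²: AB² = 5, AC² = 52, BC² = 85.
Since BC² = 85 ≥ 52 + 5 = 57, the angle opposite BC is not acute, so the smallest enclosing circle has BC as diameter.
Centre = midpoint of BC = (2.5, 3), r² = 85/4 = 21.25.

21.25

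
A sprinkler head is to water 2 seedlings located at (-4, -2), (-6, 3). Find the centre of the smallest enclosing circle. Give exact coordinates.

(-5, 0.5)

The smallest circle enclosing two points has them as diameter endpoints.
Centre = midpoint = (-5, 0.5); r² = |(-4, -2)−(-6, 3)|²/4 = 29/4 = 7.25.
Centre = (-5, 0.5).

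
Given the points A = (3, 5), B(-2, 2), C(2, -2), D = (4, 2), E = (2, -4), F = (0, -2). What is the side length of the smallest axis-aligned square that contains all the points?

The bounding box has width 6 and height 9.
An axis-aligned square enclosing the set must have side ≥ max(width, height).
So the minimum side is max(6, 9) = 9.

9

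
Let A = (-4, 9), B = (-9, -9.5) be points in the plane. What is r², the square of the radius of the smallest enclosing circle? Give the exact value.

The smallest circle enclosing two points has them as diameter endpoints.
Centre = midpoint = (-6.5, -0.25); r² = |AB|²/4 = 367.25/4 = 91.8125.

91.8125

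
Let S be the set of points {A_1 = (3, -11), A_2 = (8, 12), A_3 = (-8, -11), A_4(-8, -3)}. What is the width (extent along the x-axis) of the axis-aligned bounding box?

16

max x = 8, min x = -8, so width = 16.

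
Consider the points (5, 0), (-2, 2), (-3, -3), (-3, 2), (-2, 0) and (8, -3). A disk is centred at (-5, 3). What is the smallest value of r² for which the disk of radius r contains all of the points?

The required radius is the distance from (-5, 3) to the farthest point.
Squared distances: 109, 10, 40, 5, 18, 205.
Maximum is 205, attained at (8, -3).

205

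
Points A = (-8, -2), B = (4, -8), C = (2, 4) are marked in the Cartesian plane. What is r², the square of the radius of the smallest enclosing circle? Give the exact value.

6290/121

Side lengths²: AB² = 180, AC² = 136, BC² = 148.
Since AB² = 180 < 148 + 136 = 284, the triangle is acute, so the smallest enclosing circle is the circumcircle.
Circumcentre = (-9/11, -29/11), r² = 6290/121.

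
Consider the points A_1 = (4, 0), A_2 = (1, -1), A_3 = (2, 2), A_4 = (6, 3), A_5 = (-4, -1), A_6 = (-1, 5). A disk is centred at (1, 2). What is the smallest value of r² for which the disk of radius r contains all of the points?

The required radius is the distance from (1, 2) to the farthest point.
Squared distances: 13, 9, 1, 26, 34, 13.
Maximum is 34, attained at A_5.

34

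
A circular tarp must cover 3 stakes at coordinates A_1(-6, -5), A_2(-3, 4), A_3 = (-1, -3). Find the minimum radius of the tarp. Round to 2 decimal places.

Side lengths²: A_1A_2² = 90, A_1A_3² = 29, A_2A_3² = 53.
Since A_1A_2² = 90 ≥ 53 + 29 = 82, the angle opposite A_1A_2 is not acute, so the smallest enclosing circle has A_1A_2 as diameter.
Centre = midpoint of A_1A_2 = (-4.5, -0.5), r² = 90/4 = 22.5.
r = √(22.5) ≈ 4.74.

4.74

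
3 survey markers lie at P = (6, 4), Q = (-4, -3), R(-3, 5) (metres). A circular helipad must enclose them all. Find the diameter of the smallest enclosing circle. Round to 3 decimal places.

Side lengths²: PQ² = 149, PR² = 82, QR² = 65.
Since PQ² = 149 ≥ 82 + 65 = 147, the angle opposite PQ is not acute, so the smallest enclosing circle has PQ as diameter.
Centre = midpoint of PQ = (1, 0.5), r² = 149/4 = 37.25.
Diameter = 2r = 2√(37.25) ≈ 12.207.

12.207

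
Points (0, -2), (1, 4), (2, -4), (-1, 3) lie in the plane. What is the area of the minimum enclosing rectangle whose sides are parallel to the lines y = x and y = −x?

35

In coordinates u = x + y, v = x − y the rectangle is axis-aligned; the map (x,y)→(u,v) scales areas by 2.
u-values: -2, 5, -2, 2; range = 5 − (-2) = 7.
v-values: 2, -3, 6, -4; range = 6 − (-4) = 10.
Area = (7 × 10) / 2 = 35.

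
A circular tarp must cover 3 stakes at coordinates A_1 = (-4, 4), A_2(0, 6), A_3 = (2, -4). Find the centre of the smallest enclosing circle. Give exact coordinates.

Side lengths²: A_1A_2² = 20, A_1A_3² = 100, A_2A_3² = 104.
Since A_2A_3² = 104 < 100 + 20 = 120, the triangle is acute, so the smallest enclosing circle is the circumcircle.
Circumcentre = (1/11, 9/11), r² = 3250/121.
Centre = (1/11, 9/11).

(1/11, 9/11)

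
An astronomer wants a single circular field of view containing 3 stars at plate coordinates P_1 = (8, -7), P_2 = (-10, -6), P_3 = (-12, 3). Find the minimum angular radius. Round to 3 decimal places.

11.180

Side lengths²: P_1P_2² = 325, P_1P_3² = 500, P_2P_3² = 85.
Since P_1P_3² = 500 ≥ 325 + 85 = 410, the angle opposite P_1P_3 is not acute, so the smallest enclosing circle has P_1P_3 as diameter.
Centre = midpoint of P_1P_3 = (-2, -2), r² = 500/4 = 125.
r = √125 ≈ 11.180.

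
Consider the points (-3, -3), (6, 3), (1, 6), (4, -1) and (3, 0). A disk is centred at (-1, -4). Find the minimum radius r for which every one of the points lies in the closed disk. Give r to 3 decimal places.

10.198

The required radius is the distance from (-1, -4) to the farthest point.
Squared distances: 5, 98, 104, 34, 32.
Maximum is 104, attained at (1, 6).
r = √104 ≈ 10.198.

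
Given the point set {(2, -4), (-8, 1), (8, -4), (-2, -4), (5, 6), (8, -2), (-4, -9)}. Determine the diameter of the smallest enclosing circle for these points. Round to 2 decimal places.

The minimum enclosing circle of a finite set is fixed by two of the points (as a diameter) or three (as a circumcircle).
The minimum enclosing circle is determined by three boundary points: (-8, 1), (5, 6), (-4, -9).
Their circumcentre is (0.4, -1.44) with r² = 76.5136.
The farthest remaining point (8, -4) is at distance² 64.3136 ≤ 76.5136.
Diameter = 2r = 2√(76.5136) ≈ 17.49.

17.49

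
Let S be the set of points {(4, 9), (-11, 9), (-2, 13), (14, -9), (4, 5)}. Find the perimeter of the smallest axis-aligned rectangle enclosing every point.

Width = max x − min x = 14 − (-11) = 25.
Height = max y − min y = 13 − (-9) = 22.
Perimeter = 2(25 + 22) = 94.

94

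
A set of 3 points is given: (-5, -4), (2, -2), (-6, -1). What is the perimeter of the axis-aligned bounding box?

Width = max x − min x = 2 − (-6) = 8.
Height = max y − min y = -1 − (-4) = 3.
Perimeter = 2(8 + 3) = 22.

22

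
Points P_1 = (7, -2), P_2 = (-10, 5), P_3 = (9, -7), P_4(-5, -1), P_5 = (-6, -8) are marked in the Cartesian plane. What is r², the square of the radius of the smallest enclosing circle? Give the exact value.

126.25

A smallest enclosing disk is always determined by at most three of the input points on its boundary.
The farthest pair is P_2–P_3 with squared distance 505. The circle on this segment as diameter has centre (-0.5, -1) and r² = 505/4 = 126.25.
Check P_1: distance² to centre = 57.25 ≤ 126.25, so it lies inside.
All remaining points lie in this disk, and no smaller disk contains both endpoints, so this is the minimum enclosing circle.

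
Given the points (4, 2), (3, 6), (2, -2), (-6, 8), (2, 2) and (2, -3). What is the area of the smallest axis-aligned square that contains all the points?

121

The bounding box has width 10 and height 11.
An axis-aligned square enclosing the set must have side ≥ max(width, height).
So the minimum side is max(10, 11) = 11.
Area = 11² = 121.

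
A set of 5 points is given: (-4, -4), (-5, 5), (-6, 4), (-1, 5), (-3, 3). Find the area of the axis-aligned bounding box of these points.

x ranges over [-6, -1], width 5.
y ranges over [-4, 5], height 9.
Area = 5 × 9 = 45.

45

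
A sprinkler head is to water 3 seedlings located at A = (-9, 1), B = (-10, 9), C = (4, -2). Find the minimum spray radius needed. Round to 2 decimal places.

Side lengths²: AB² = 65, AC² = 178, BC² = 317.
Since BC² = 317 ≥ 178 + 65 = 243, the angle opposite BC is not acute, so the smallest enclosing circle has BC as diameter.
Centre = midpoint of BC = (-3, 3.5), r² = 317/4 = 79.25.
r = √(79.25) ≈ 8.90.

8.90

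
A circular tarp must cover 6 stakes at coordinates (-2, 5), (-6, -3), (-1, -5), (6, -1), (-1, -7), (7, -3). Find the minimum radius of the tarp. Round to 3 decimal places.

The minimum enclosing circle is determined by three boundary points: (-2, 5), (-6, -3), (7, -3).
Their circumcentre is (0.5, -1.25) with r² = 45.3125.
The farthest remaining point (-1, -7) is at distance² 35.3125 ≤ 45.3125.
r = √(45.3125) ≈ 6.731.

6.731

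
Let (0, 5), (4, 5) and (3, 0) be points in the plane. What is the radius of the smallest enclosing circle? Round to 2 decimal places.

2.97

Call the three points A, B, C in the order given.
Side lengths²: AB² = 16, AC² = 34, BC² = 26.
Since AC² = 34 < 26 + 16 = 42, the triangle is acute, so the smallest enclosing circle is the circumcircle.
Circumcentre = (2, 2.8), r² = 8.84.
r = √(8.84) ≈ 2.97.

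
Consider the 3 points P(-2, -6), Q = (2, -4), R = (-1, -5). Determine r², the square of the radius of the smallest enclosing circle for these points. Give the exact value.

5

Side lengths²: PQ² = 20, PR² = 2, QR² = 10.
Since PQ² = 20 ≥ 10 + 2 = 12, the angle opposite PQ is not acute, so the smallest enclosing circle has PQ as diameter.
Centre = midpoint of PQ = (0, -5), r² = 20/4 = 5.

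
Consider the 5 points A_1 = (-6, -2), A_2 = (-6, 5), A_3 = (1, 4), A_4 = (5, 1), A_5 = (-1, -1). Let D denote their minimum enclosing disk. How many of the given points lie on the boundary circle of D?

By Welzl's lemma the MEC is supported by two points (diametrically opposite) or three points (on a circumcircle).
The minimum enclosing circle is determined by three boundary points: A_1, A_2, A_4.
Their circumcentre is (-23/22, 1.5) with r² = 8905/242.
The farthest remaining point A_3 is at distance² 2525/242 ≤ 8905/242.
The points at distance exactly r from the centre are A_1, A_2, A_4 — 3 points.

3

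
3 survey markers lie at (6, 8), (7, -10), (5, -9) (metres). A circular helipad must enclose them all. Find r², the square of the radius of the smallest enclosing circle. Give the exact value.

Call the three points A, B, C in the order given.
Side lengths²: AB² = 325, AC² = 290, BC² = 5.
Since AB² = 325 ≥ 290 + 5 = 295, the angle opposite AB is not acute, so the smallest enclosing circle has AB as diameter.
Centre = midpoint of AB = (6.5, -1), r² = 325/4 = 81.25.

81.25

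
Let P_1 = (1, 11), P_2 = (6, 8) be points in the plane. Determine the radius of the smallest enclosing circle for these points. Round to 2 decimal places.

2.92

The smallest circle enclosing two points has them as diameter endpoints.
Centre = midpoint = (3.5, 9.5); r² = |P_1P_2|²/4 = 34/4 = 8.5.
r = √(8.5) ≈ 2.92.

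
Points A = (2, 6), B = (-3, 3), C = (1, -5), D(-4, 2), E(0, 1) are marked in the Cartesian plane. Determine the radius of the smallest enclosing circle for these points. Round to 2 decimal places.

The minimum enclosing circle of a finite set is fixed by two of the points (as a diameter) or three (as a circumcircle).
The minimum enclosing circle is determined by three boundary points: A, C, D.
Their circumcentre is (41/31, 16/31) with r² = 29341/961.
The farthest remaining point B is at distance² 23885/961 ≤ 29341/961.
r = √(29341/961) ≈ 5.53.

5.53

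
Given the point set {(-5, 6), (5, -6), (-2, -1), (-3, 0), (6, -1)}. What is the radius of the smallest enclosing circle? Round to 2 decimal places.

A smallest enclosing disk is always determined by at most three of the input points on its boundary.
The farthest pair is (-5, 6)–(5, -6) with squared distance 244. The circle on this segment as diameter has centre (0, 0) and r² = 244/4 = 61.
Check (-2, -1): distance² to centre = 5 ≤ 61, so it lies inside.
All remaining points lie in this disk, and no smaller disk contains both endpoints, so this is the minimum enclosing circle.
r = √61 ≈ 7.81.

7.81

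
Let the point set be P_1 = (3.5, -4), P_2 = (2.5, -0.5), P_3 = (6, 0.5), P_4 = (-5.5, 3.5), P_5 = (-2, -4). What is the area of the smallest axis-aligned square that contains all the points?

The bounding box has width 11.5 and height 7.5.
An axis-aligned square enclosing the set must have side ≥ max(width, height).
So the minimum side is max(11.5, 7.5) = 11.5.
Area = 11.5² = 132.25.

132.25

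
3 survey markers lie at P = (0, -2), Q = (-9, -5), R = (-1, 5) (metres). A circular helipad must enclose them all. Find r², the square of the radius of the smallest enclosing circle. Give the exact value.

Side lengths²: PQ² = 90, PR² = 50, QR² = 164.
Since QR² = 164 ≥ 90 + 50 = 140, the angle opposite QR is not acute, so the smallest enclosing circle has QR as diameter.
Centre = midpoint of QR = (-5, 0), r² = 164/4 = 41.

41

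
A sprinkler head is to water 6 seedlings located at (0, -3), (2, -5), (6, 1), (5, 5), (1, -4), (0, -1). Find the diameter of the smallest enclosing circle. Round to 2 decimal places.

The minimum enclosing circle of a finite set is fixed by two of the points (as a diameter) or three (as a circumcircle).
The farthest pair is (2, -5)–(5, 5) with squared distance 109. The circle on this segment as diameter has centre (3.5, 0) and r² = 109/4 = 27.25.
Check (0, -3): distance² to centre = 21.25 ≤ 27.25, so it lies inside.
All remaining points lie in this disk, and no smaller disk contains both endpoints, so this is the minimum enclosing circle.
Diameter = 2r = 2√(27.25) ≈ 10.44.

10.44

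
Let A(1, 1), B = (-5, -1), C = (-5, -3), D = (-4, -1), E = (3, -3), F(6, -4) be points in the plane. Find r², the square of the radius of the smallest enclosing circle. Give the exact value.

The farthest pair is B–F with squared distance 130. The circle on this segment as diameter has centre (0.5, -2.5) and r² = 130/4 = 32.5.
Check A: distance² to centre = 12.5 ≤ 32.5, so it lies inside.
All remaining points lie in this disk, and no smaller disk contains both endpoints, so this is the minimum enclosing circle.

32.5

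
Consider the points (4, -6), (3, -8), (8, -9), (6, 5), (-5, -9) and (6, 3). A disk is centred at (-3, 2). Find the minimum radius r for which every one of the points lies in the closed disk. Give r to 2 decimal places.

The required radius is the distance from (-3, 2) to the farthest point.
Squared distances: 113, 136, 242, 90, 125, 82.
Maximum is 242, attained at (8, -9).
r = √242 ≈ 15.56.

15.56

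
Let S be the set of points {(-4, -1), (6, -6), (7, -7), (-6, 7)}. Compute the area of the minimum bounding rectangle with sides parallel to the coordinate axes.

x ranges over [-6, 7], width 13.
y ranges over [-7, 7], height 14.
Area = 13 × 14 = 182.

182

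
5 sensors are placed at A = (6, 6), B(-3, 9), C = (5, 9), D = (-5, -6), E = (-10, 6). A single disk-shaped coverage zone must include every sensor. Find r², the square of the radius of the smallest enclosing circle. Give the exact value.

84.5

By Welzl's lemma the MEC is supported by two points (diametrically opposite) or three points (on a circumcircle).
The minimum enclosing circle is determined by three boundary points: C, D, E.
Their circumcentre is (-1.5, 2.5) with r² = 84.5.
The farthest remaining point A is at distance² 68.5 ≤ 84.5.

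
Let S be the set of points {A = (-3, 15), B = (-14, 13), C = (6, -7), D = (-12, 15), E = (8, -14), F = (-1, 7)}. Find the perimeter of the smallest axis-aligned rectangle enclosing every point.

Width = max x − min x = 8 − (-14) = 22.
Height = max y − min y = 15 − (-14) = 29.
Perimeter = 2(22 + 29) = 102.

102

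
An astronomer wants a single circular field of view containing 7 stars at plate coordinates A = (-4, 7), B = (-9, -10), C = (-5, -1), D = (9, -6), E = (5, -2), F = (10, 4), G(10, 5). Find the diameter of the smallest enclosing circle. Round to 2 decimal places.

The minimum enclosing circle of a finite set is fixed by two of the points (as a diameter) or three (as a circumcircle).
The farthest pair is B–G with squared distance 586. The circle on this segment as diameter has centre (0.5, -2.5) and r² = 586/4 = 146.5.
Check A: distance² to centre = 110.5 ≤ 146.5, so it lies inside.
All remaining points lie in this disk, and no smaller disk contains both endpoints, so this is the minimum enclosing circle.
Diameter = 2r = 2√(146.5) ≈ 24.21.

24.21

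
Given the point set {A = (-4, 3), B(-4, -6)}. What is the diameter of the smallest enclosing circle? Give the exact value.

9

The smallest circle enclosing two points has them as diameter endpoints.
Centre = midpoint = (-4, -1.5); r² = |AB|²/4 = 81/4 = 20.25.
Diameter = 2r = 2√(20.25) = 9.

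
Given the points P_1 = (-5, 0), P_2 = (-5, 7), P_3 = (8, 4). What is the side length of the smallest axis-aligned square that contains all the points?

13

The bounding box has width 13 and height 7.
An axis-aligned square enclosing the set must have side ≥ max(width, height).
So the minimum side is max(13, 7) = 13.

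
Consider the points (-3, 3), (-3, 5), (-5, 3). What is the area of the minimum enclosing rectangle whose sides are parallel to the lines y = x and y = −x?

In coordinates u = x + y, v = x − y the rectangle is axis-aligned; the map (x,y)→(u,v) scales areas by 2.
u-values: 0, 2, -2; range = 2 − (-2) = 4.
v-values: -6, -8, -8; range = -6 − (-8) = 2.
Area = (4 × 2) / 2 = 4.

4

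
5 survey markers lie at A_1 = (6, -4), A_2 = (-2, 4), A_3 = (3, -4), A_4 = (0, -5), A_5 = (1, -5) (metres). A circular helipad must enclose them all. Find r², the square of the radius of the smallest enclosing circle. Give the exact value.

32

The farthest pair is A_1–A_2 with squared distance 128. The circle on this segment as diameter has centre (2, 0) and r² = 128/4 = 32.
Check A_3: distance² to centre = 17 ≤ 32, so it lies inside.
All remaining points lie in this disk, and no smaller disk contains both endpoints, so this is the minimum enclosing circle.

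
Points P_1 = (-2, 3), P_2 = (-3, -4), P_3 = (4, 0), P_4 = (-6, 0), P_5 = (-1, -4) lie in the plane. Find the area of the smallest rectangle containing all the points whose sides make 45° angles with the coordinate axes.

55

In coordinates u = x + y, v = x − y the rectangle is axis-aligned; the map (x,y)→(u,v) scales areas by 2.
u-values: 1, -7, 4, -6, -5; range = 4 − (-7) = 11.
v-values: -5, 1, 4, -6, 3; range = 4 − (-6) = 10.
Area = (11 × 10) / 2 = 55.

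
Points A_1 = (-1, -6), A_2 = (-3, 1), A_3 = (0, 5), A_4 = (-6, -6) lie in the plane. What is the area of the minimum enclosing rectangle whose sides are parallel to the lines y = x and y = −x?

85

In coordinates u = x + y, v = x − y the rectangle is axis-aligned; the map (x,y)→(u,v) scales areas by 2.
u-values: -7, -2, 5, -12; range = 5 − (-12) = 17.
v-values: 5, -4, -5, 0; range = 5 − (-5) = 10.
Area = (17 × 10) / 2 = 85.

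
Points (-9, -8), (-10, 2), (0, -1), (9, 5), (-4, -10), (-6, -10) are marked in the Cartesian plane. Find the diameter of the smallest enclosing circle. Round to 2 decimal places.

22.20

The minimum enclosing circle of a finite set is fixed by two of the points (as a diameter) or three (as a circumcircle).
The farthest pair is (-9, -8)–(9, 5) with squared distance 493. The circle on this segment as diameter has centre (0, -1.5) and r² = 493/4 = 123.25.
Check (-10, 2): distance² to centre = 112.25 ≤ 123.25, so it lies inside.
All remaining points lie in this disk, and no smaller disk contains both endpoints, so this is the minimum enclosing circle.
Diameter = 2r = 2√(123.25) ≈ 22.20.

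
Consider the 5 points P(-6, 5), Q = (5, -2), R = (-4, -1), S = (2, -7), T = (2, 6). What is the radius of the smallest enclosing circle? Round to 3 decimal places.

A smallest enclosing disk is always determined by at most three of the input points on its boundary.
The minimum enclosing circle is determined by three boundary points: P, S, T.
Their circumcentre is (-1.25, -0.5) with r² = 52.8125.
The farthest remaining point Q is at distance² 41.3125 ≤ 52.8125.
r = √(52.8125) ≈ 7.267.

7.267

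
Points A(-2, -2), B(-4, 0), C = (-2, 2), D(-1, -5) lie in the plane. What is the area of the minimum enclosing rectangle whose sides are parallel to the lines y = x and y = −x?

In coordinates u = x + y, v = x − y the rectangle is axis-aligned; the map (x,y)→(u,v) scales areas by 2.
u-values: -4, -4, 0, -6; range = 0 − (-6) = 6.
v-values: 0, -4, -4, 4; range = 4 − (-4) = 8.
Area = (6 × 8) / 2 = 24.

24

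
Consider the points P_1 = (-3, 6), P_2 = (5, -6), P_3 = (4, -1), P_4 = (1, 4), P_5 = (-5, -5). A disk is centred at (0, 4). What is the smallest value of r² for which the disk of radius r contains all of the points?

The required radius is the distance from (0, 4) to the farthest point.
Squared distances: 13, 125, 41, 1, 106.
Maximum is 125, attained at P_2.

125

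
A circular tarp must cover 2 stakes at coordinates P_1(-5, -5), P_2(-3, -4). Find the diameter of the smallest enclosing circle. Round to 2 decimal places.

2.24

The smallest circle enclosing two points has them as diameter endpoints.
Centre = midpoint = (-4, -4.5); r² = |P_1P_2|²/4 = 5/4 = 1.25.
Diameter = 2r = 2√(1.25) ≈ 2.24.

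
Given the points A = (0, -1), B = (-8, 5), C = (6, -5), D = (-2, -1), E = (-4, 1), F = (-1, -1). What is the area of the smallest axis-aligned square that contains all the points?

196

The bounding box has width 14 and height 10.
An axis-aligned square enclosing the set must have side ≥ max(width, height).
So the minimum side is max(14, 10) = 14.
Area = 14² = 196.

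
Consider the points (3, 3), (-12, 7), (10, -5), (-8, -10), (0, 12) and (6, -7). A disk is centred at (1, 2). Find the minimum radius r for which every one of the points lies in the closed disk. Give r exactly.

15

The required radius is the distance from (1, 2) to the farthest point.
Squared distances: 5, 194, 130, 225, 101, 106.
Maximum is 225, attained at (-8, -10).
r = √225 = 15.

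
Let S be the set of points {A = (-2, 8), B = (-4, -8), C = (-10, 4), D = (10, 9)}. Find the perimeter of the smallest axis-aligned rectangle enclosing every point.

Width = max x − min x = 10 − (-10) = 20.
Height = max y − min y = 9 − (-8) = 17.
Perimeter = 2(20 + 17) = 74.

74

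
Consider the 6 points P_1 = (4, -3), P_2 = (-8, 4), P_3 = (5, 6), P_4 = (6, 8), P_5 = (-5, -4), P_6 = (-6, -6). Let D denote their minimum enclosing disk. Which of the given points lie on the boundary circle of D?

By Welzl's lemma the MEC is supported by two points (diametrically opposite) or three points (on a circumcircle).
The farthest pair is P_4–P_6 with squared distance 340. The circle on this segment as diameter has centre (0, 1) and r² = 340/4 = 85.
Check P_1: distance² to centre = 32 ≤ 85, so it lies inside.
All remaining points lie in this disk, and no smaller disk contains both endpoints, so this is the minimum enclosing circle.
The points at distance exactly r from the centre are P_4, P_6 — 2 points.

P_4, P_6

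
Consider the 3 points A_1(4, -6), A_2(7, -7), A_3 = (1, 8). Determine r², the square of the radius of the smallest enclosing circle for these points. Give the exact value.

65.25

Side lengths²: A_1A_2² = 10, A_1A_3² = 205, A_2A_3² = 261.
Since A_2A_3² = 261 ≥ 205 + 10 = 215, the angle opposite A_2A_3 is not acute, so the smallest enclosing circle has A_2A_3 as diameter.
Centre = midpoint of A_2A_3 = (4, 0.5), r² = 261/4 = 65.25.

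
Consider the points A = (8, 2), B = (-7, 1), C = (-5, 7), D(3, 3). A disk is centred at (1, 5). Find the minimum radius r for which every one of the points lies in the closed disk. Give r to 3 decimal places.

The required radius is the distance from (1, 5) to the farthest point.
Squared distances: 58, 80, 40, 8.
Maximum is 80, attained at B.
r = √80 ≈ 8.944.

8.944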